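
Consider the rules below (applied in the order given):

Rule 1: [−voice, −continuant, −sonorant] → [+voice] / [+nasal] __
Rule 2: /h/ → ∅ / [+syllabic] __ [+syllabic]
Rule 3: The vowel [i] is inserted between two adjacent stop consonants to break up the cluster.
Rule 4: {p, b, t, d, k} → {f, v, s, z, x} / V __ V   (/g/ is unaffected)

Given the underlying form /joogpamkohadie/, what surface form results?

joogifamgoazie

Rule 1 (post-nasal voicing): /k/ is a voiceless stop immediately after the nasal /m/, so it voices to [g]. /joogpamkohadie/ → joogpamgohadie.
Rule 2 (intervocalic h-deletion): /h/ occurs between vowels /o/ and /a/, so it deletes. /joogpamgohadie/ → joogpamgoadie.
Rule 3 (stop-cluster i-epenthesis): /g/ and /p/ form a stop–stop cluster, so [i] is inserted between them. /joogpamgoadie/ → joogipamgoadie.
Rule 4 (intervocalic spirantization): /p/ is a stop between vowels /i/ and /a/, so it spirantizes to the fricative [f]. /d/ is a stop between vowels /a/ and /i/, so it spirantizes to the fricative [z]. /joogipamgoadie/ → joogifamgoazie.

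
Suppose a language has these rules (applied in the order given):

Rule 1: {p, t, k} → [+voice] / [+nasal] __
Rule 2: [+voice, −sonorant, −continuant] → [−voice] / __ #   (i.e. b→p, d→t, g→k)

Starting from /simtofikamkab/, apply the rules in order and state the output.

Rule 1 (post-nasal voicing): /t/ is a voiceless stop immediately after the nasal /m/, so it voices to [d]. /k/ is a voiceless stop immediately after the nasal /m/, so it voices to [g]. /simtofikamkab/ → simdofikamgab.
Rule 2 (final devoicing): /b/ is a voiced stop in word-final position, so it devoices to [p]. /simdofikamgab/ → simdofikamgap.

simdofikamgap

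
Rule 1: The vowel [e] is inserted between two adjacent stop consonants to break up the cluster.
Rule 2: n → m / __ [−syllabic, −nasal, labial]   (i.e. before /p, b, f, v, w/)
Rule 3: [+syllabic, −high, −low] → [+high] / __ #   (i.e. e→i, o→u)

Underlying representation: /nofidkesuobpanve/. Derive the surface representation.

nofidekesuobepamvi

Rule 1 (stop-cluster e-epenthesis): /d/ and /k/ form a stop–stop cluster, so [e] is inserted between them. /b/ and /p/ form a stop–stop cluster, so [e] is inserted between them. /nofidkesuobpanve/ → nofidekesuobepanve.
Rule 2 (nasal place assimilation): /n/ precedes the labial consonant /v/, so it assimilates in place to [m]. /nofidekesuobepanve/ → nofidekesuobepamve.
Rule 3 (final vowel raising): /e/ is a mid vowel in word-final position, so it raises to [i]. /nofidekesuobepamve/ → nofidekesuobepamvi.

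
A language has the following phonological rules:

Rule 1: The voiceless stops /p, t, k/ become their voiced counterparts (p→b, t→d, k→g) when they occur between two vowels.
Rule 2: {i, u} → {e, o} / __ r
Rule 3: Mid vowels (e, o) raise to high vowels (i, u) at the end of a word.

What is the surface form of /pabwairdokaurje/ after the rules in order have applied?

Rule 1 (intervocalic voicing): /k/ is a voiceless stop between vowels /o/ and /a/, so it voices to [g]. /pabwairdokaurje/ → pabwairdogaurje.
Rule 2 (pre-rhotic lowering): /i/ is a high vowel immediately before /r/, so it lowers to [e]. /u/ is a high vowel immediately before /r/, so it lowers to [o]. /pabwairdogaurje/ → pabwaerdogaorje.
Rule 3 (final vowel raising): /e/ is a mid vowel in word-final position, so it raises to [i]. /pabwaerdogaorje/ → pabwaerdogaorji.

pabwaerdogaorji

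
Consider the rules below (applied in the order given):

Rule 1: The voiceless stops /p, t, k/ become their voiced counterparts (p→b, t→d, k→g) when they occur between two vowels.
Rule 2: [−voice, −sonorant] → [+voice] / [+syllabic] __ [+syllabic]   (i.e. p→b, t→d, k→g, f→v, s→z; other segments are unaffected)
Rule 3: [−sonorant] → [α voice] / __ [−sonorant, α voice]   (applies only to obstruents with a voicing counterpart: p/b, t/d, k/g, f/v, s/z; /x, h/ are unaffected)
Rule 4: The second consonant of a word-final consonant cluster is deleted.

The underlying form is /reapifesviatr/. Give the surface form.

Rule 1 (intervocalic voicing): /p/ is a voiceless stop between vowels /a/ and /i/, so it voices to [b]. /reapifesviatr/ → reabifesviatr.
Rule 2 (intervocalic voicing): /f/ is a voiceless obstruent between vowels /i/ and /e/, so it voices to [v]. /reabifesviatr/ → reabivesviatr.
Rule 3 (regressive voicing assimilation): /s/ precedes the voiced obstruent /v/, so it voices to [z] by assimilation. /reabivesviatr/ → reabivezviatr.
Rule 4 (final cluster simplification): /r/ is the second consonant of a word-final cluster /tr/, so it deletes. /reabivezviatr/ → reabivezviat.

reabivezviat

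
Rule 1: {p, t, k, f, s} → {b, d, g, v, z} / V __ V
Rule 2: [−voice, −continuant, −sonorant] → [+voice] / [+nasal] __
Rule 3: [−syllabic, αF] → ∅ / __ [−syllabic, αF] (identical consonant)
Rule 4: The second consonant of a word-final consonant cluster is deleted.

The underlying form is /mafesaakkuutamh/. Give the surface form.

Rule 1 (intervocalic voicing): /f/ is a voiceless obstruent between vowels /a/ and /e/, so it voices to [v]. /s/ is a voiceless obstruent between vowels /e/ and /a/, so it voices to [z]. /t/ is a voiceless obstruent between vowels /u/ and /a/, so it voices to [d]. /mafesaakkuutamh/ → mavezaakkuudamh.
Rule 2 (post-nasal voicing): no segment meets the environment; /mavezaakkuudamh/ is unchanged.
Rule 3 (degemination): /kk/ is a geminate; the first /k/ deletes. /mavezaakkuudamh/ → mavezaakuudamh.
Rule 4 (final cluster simplification): /h/ is the second consonant of a word-final cluster /mh/, so it deletes. /mavezaakuudamh/ → mavezaakuudam.

mavezaakuudam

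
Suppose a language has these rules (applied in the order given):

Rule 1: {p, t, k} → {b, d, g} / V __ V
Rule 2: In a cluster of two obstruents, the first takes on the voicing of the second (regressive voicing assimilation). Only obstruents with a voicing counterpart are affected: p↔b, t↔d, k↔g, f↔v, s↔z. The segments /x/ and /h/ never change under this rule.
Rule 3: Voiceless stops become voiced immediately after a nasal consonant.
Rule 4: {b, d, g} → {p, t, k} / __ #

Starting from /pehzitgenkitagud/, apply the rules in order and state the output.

Rule 1 (intervocalic voicing): /t/ is a voiceless stop between vowels /i/ and /a/, so it voices to [d]. /pehzitgenkitagud/ → pehzitgenkidagud.
Rule 2 (regressive voicing assimilation): /t/ precedes the voiced obstruent /g/, so it voices to [d] by assimilation. /pehzitgenkidagud/ → pehzidgenkidagud.
Rule 3 (post-nasal voicing): /k/ is a voiceless stop immediately after the nasal /n/, so it voices to [g]. /pehzidgenkidagud/ → pehzidgengidagud.
Rule 4 (final devoicing): /d/ is a voiced stop in word-final position, so it devoices to [t]. /pehzidgengidagud/ → pehzidgengidagut.

pehzidgengidagut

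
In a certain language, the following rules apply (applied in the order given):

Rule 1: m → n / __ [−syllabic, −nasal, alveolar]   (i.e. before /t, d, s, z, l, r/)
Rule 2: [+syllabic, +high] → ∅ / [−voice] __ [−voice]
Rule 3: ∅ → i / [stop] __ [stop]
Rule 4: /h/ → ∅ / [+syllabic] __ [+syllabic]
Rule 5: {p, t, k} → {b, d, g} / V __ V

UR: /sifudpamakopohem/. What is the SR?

sfudibamagoboem

Rule 1 (nasal place assimilation): no segment meets the environment; /sifudpamakopohem/ is unchanged.
Rule 2 (high vowel syncope): /i/ is a high vowel flanked by voiceless consonants /s/ and /f/, so it deletes. /sifudpamakopohem/ → sfudpamakopohem.
Rule 3 (stop-cluster i-epenthesis): /d/ and /p/ form a stop–stop cluster, so [i] is inserted between them. /sfudpamakopohem/ → sfudipamakopohem.
Rule 4 (intervocalic h-deletion): /h/ occurs between vowels /o/ and /e/, so it deletes. /sfudipamakopohem/ → sfudipamakopoem.
Rule 5 (intervocalic voicing): /p/ is a voiceless stop between vowels /i/ and /a/, so it voices to [b]. /k/ is a voiceless stop between vowels /a/ and /o/, so it voices to [g]. /p/ is a voiceless stop between vowels /o/ and /o/, so it voices to [b]. /sfudipamakopoem/ → sfudibamagoboem.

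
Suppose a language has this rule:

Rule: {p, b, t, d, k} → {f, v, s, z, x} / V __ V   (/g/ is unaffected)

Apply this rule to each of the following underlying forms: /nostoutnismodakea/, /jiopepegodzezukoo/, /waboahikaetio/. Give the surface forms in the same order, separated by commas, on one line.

/nostoutnismodakea/: /d/ is a stop between vowels /o/ and /a/, so it spirantizes to the fricative [z]. /k/ is a stop between vowels /a/ and /e/, so it spirantizes to the fricative [x]. → [nostoutnismozaxea].
/jiopepegodzezukoo/: /p/ is a stop between vowels /o/ and /e/, so it spirantizes to the fricative [f]. /p/ is a stop between vowels /e/ and /e/, so it spirantizes to the fricative [f]. /k/ is a stop between vowels /u/ and /o/, so it spirantizes to the fricative [x]. → [jiofefegodzezuxoo].
/waboahikaetio/: /b/ is a stop between vowels /a/ and /o/, so it spirantizes to the fricative [v]. /k/ is a stop between vowels /i/ and /a/, so it spirantizes to the fricative [x]. /t/ is a stop between vowels /e/ and /i/, so it spirantizes to the fricative [s]. → [wavoahixaesio].

nostoutnismozaxea, jiofefegodzezuxoo, wavoahixaesio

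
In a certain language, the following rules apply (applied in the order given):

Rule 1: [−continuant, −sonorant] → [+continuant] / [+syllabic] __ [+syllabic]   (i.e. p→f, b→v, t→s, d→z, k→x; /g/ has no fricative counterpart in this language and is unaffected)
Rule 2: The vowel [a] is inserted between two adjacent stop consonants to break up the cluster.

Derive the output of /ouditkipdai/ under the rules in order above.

Rule 1 (intervocalic spirantization): /d/ is a stop between vowels /u/ and /i/, so it spirantizes to the fricative [z]. /ouditkipdai/ → ouzitkipdai.
Rule 2 (stop-cluster a-epenthesis): /t/ and /k/ form a stop–stop cluster, so [a] is inserted between them. /p/ and /d/ form a stop–stop cluster, so [a] is inserted between them. /ouzitkipdai/ → ouzitakipadai.

ouzitakipadai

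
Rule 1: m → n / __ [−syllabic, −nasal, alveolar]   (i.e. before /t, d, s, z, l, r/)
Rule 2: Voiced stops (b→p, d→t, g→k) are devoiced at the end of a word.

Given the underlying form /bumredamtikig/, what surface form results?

Rule 1 (nasal place assimilation): /m/ precedes the alveolar consonant /r/, so it assimilates in place to [n]. /m/ precedes the alveolar consonant /t/, so it assimilates in place to [n]. /bumredamtikig/ → bunredantikig.
Rule 2 (final devoicing): /g/ is a voiced stop in word-final position, so it devoices to [k]. /bunredantikig/ → bunredantikik.

bunredantikik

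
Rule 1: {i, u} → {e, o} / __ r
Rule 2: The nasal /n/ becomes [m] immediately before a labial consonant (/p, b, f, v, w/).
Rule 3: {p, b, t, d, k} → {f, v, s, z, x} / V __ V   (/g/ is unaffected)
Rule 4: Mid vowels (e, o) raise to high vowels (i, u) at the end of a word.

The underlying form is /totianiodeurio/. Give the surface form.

Rule 1 (pre-rhotic lowering): /u/ is a high vowel immediately before /r/, so it lowers to [o]. /totianiodeurio/ → totianiodeorio.
Rule 2 (nasal place assimilation): no segment meets the environment; /totianiodeorio/ is unchanged.
Rule 3 (intervocalic spirantization): /t/ is a stop between vowels /o/ and /i/, so it spirantizes to the fricative [s]. /d/ is a stop between vowels /o/ and /e/, so it spirantizes to the fricative [z]. /totianiodeorio/ → tosianiozeorio.
Rule 4 (final vowel raising): /o/ is a mid vowel in word-final position, so it raises to [u]. /tosianiozeorio/ → tosianiozeoriu.

tosianiozeoriu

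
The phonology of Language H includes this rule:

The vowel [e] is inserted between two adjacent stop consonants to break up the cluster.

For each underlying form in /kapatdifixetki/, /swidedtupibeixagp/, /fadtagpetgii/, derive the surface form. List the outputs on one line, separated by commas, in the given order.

kapatedifixeteki, swidedetupibeixagep, fadetagepetegii

/kapatdifixetki/: /t/ and /d/ form a stop–stop cluster, so [e] is inserted between them. /t/ and /k/ form a stop–stop cluster, so [e] is inserted between them. → [kapatedifixeteki].
/swidedtupibeixagp/: /d/ and /t/ form a stop–stop cluster, so [e] is inserted between them. /g/ and /p/ form a stop–stop cluster, so [e] is inserted between them. → [swidedetupibeixagep].
/fadtagpetgii/: /d/ and /t/ form a stop–stop cluster, so [e] is inserted between them. /g/ and /p/ form a stop–stop cluster, so [e] is inserted between them. /t/ and /g/ form a stop–stop cluster, so [e] is inserted between them. → [fadetagepetegii].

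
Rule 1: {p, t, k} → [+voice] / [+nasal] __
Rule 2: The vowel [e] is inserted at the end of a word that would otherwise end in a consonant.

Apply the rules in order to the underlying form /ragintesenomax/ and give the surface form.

Rule 1 (post-nasal voicing): /t/ is a voiceless stop immediately after the nasal /n/, so it voices to [d]. /ragintesenomax/ → ragindesenomax.
Rule 2 (final e-epenthesis): the form ends in the consonant /x/, so [e] is inserted word-finally. /ragindesenomax/ → ragindesenomaxe.

ragindesenomaxe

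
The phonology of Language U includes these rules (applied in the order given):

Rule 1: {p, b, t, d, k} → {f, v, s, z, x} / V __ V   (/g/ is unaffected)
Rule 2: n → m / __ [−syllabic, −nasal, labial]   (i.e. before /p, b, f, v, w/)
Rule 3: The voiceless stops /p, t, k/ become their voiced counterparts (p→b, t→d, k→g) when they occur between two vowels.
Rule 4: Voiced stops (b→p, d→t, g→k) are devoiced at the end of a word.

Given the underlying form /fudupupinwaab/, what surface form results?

fuzufufimwaap

Rule 1 (intervocalic spirantization): /d/ is a stop between vowels /u/ and /u/, so it spirantizes to the fricative [z]. /p/ is a stop between vowels /u/ and /u/, so it spirantizes to the fricative [f]. /p/ is a stop between vowels /u/ and /i/, so it spirantizes to the fricative [f]. /fudupupinwaab/ → fuzufufinwaab.
Rule 2 (nasal place assimilation): /n/ precedes the labial consonant /w/, so it assimilates in place to [m]. /fuzufufinwaab/ → fuzufufimwaab.
Rule 3 (intervocalic voicing): no segment meets the environment; /fuzufufimwaab/ is unchanged.
Rule 4 (final devoicing): /b/ is a voiced stop in word-final position, so it devoices to [p]. /fuzufufimwaab/ → fuzufufimwaap.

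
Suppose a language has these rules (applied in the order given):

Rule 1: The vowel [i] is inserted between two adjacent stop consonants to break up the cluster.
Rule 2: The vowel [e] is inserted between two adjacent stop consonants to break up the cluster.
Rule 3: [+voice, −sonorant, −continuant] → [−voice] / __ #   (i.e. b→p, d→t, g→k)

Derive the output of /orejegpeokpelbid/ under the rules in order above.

Rule 1 (stop-cluster i-epenthesis): /g/ and /p/ form a stop–stop cluster, so [i] is inserted between them. /k/ and /p/ form a stop–stop cluster, so [i] is inserted between them. /orejegpeokpelbid/ → orejegipeokipelbid.
Rule 2 (stop-cluster e-epenthesis): no segment meets the environment; /orejegipeokipelbid/ is unchanged.
Rule 3 (final devoicing): /d/ is a voiced stop in word-final position, so it devoices to [t]. /orejegipeokipelbid/ → orejegipeokipelbit.

orejegipeokipelbit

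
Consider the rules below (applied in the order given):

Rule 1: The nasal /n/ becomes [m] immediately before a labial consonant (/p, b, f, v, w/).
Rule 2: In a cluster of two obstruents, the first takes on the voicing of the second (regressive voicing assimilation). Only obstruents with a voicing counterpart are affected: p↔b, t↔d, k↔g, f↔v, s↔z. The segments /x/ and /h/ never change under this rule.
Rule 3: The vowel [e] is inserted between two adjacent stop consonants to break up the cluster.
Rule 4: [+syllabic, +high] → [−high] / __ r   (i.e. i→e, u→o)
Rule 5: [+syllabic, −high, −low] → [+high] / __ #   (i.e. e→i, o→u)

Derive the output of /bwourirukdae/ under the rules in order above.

bwoorerugedai

Rule 1 (nasal place assimilation): no segment meets the environment; /bwourirukdae/ is unchanged.
Rule 2 (regressive voicing assimilation): /k/ precedes the voiced obstruent /d/, so it voices to [g] by assimilation. /bwourirukdae/ → bwourirugdae.
Rule 3 (stop-cluster e-epenthesis): /g/ and /d/ form a stop–stop cluster, so [e] is inserted between them. /bwourirugdae/ → bwourirugedae.
Rule 4 (pre-rhotic lowering): /u/ is a high vowel immediately before /r/, so it lowers to [o]. /i/ is a high vowel immediately before /r/, so it lowers to [e]. /bwourirugedae/ → bwoorerugedae.
Rule 5 (final vowel raising): /e/ is a mid vowel in word-final position, so it raises to [i]. /bwoorerugedae/ → bwoorerugedai.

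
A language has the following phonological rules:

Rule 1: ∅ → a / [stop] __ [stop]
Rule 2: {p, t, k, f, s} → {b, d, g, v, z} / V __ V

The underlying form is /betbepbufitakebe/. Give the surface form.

bedabebabuvidagebe

Rule 1 (stop-cluster a-epenthesis): /t/ and /b/ form a stop–stop cluster, so [a] is inserted between them. /p/ and /b/ form a stop–stop cluster, so [a] is inserted between them. /betbepbufitakebe/ → betabepabufitakebe.
Rule 2 (intervocalic voicing): /t/ is a voiceless obstruent between vowels /e/ and /a/, so it voices to [d]. /p/ is a voiceless obstruent between vowels /e/ and /a/, so it voices to [b]. /f/ is a voiceless obstruent between vowels /u/ and /i/, so it voices to [v]. /t/ is a voiceless obstruent between vowels /i/ and /a/, so it voices to [d]. /k/ is a voiceless obstruent between vowels /a/ and /e/, so it voices to [g]. /betabepabufitakebe/ → bedabebabuvidagebe.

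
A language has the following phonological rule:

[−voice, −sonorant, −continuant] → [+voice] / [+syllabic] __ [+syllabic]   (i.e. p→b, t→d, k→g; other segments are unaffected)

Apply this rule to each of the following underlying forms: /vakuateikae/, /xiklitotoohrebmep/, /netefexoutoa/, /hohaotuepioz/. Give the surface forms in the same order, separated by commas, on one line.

/vakuateikae/: /k/ is a voiceless stop between vowels /a/ and /u/, so it voices to [g]. /t/ is a voiceless stop between vowels /a/ and /e/, so it voices to [d]. /k/ is a voiceless stop between vowels /i/ and /a/, so it voices to [g]. → [vaguadeigae].
/xiklitotoohrebmep/: /t/ is a voiceless stop between vowels /i/ and /o/, so it voices to [d]. /t/ is a voiceless stop between vowels /o/ and /o/, so it voices to [d]. → [xiklidodoohrebmep].
/netefexoutoa/: /t/ is a voiceless stop between vowels /e/ and /e/, so it voices to [d]. /t/ is a voiceless stop between vowels /u/ and /o/, so it voices to [d]. → [nedefexoudoa].
/hohaotuepioz/: /t/ is a voiceless stop between vowels /o/ and /u/, so it voices to [d]. /p/ is a voiceless stop between vowels /e/ and /i/, so it voices to [b]. → [hohaoduebioz].

vaguadeigae, xiklidodoohrebmep, nedefexoudoa, hohaoduebioz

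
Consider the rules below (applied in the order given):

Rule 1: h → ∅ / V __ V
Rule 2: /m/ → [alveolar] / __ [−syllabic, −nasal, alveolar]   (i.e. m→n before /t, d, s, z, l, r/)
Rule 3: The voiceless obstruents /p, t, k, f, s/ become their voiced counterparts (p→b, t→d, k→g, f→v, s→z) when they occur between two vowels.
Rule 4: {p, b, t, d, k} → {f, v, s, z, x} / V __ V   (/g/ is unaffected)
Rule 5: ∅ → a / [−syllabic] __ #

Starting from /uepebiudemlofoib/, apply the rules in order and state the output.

ueveviuzenlovoiba

Rule 1 (intervocalic h-deletion): no segment meets the environment; /uepebiudemlofoib/ is unchanged.
Rule 2 (nasal place assimilation): /m/ precedes the alveolar consonant /l/, so it assimilates in place to [n]. /uepebiudemlofoib/ → uepebiudenlofoib.
Rule 3 (intervocalic voicing): /p/ is a voiceless obstruent between vowels /e/ and /e/, so it voices to [b]. /f/ is a voiceless obstruent between vowels /o/ and /o/, so it voices to [v]. /uepebiudenlofoib/ → uebebiudenlovoib.
Rule 4 (intervocalic spirantization): /b/ is a stop between vowels /e/ and /e/, so it spirantizes to the fricative [v]. /b/ is a stop between vowels /e/ and /i/, so it spirantizes to the fricative [v]. /d/ is a stop between vowels /u/ and /e/, so it spirantizes to the fricative [z]. /uebebiudenlovoib/ → ueveviuzenlovoib.
Rule 5 (final a-epenthesis): the form ends in the consonant /b/, so [a] is inserted word-finally. /ueveviuzenlovoib/ → ueveviuzenlovoiba.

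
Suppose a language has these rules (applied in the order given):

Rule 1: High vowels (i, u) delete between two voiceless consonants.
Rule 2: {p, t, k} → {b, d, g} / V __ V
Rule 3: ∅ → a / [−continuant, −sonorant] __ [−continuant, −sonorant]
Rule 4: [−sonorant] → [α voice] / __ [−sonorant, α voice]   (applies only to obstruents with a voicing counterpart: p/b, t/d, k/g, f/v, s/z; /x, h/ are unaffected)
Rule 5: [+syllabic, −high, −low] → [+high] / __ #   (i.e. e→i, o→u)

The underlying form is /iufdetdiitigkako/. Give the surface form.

iuvdetadiidigakagu

Rule 1 (high vowel syncope): no segment meets the environment; /iufdetdiitigkako/ is unchanged.
Rule 2 (intervocalic voicing): /t/ is a voiceless stop between vowels /i/ and /i/, so it voices to [d]. /k/ is a voiceless stop between vowels /a/ and /o/, so it voices to [g]. /iufdetdiitigkako/ → iufdetdiidigkago.
Rule 3 (stop-cluster a-epenthesis): /t/ and /d/ form a stop–stop cluster, so [a] is inserted between them. /g/ and /k/ form a stop–stop cluster, so [a] is inserted between them. /iufdetdiidigkago/ → iufdetadiidigakago.
Rule 4 (regressive voicing assimilation): /f/ precedes the voiced obstruent /d/, so it voices to [v] by assimilation. /iufdetadiidigakago/ → iuvdetadiidigakago.
Rule 5 (final vowel raising): /o/ is a mid vowel in word-final position, so it raises to [u]. /iuvdetadiidigakago/ → iuvdetadiidigakagu.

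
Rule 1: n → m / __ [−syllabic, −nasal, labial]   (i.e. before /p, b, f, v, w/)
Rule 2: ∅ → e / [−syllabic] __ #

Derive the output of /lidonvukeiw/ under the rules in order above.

Rule 1 (nasal place assimilation): /n/ precedes the labial consonant /v/, so it assimilates in place to [m]. /lidonvukeiw/ → lidomvukeiw.
Rule 2 (final e-epenthesis): the form ends in the consonant /w/, so [e] is inserted word-finally. /lidomvukeiw/ → lidomvukeiwe.

lidomvukeiwe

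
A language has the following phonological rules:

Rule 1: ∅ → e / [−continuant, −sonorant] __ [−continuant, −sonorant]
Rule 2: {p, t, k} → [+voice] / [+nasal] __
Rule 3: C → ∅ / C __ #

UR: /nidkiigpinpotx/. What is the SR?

Rule 1 (stop-cluster e-epenthesis): /d/ and /k/ form a stop–stop cluster, so [e] is inserted between them. /g/ and /p/ form a stop–stop cluster, so [e] is inserted between them. /nidkiigpinpotx/ → nidekiigepinpotx.
Rule 2 (post-nasal voicing): /p/ is a voiceless stop immediately after the nasal /n/, so it voices to [b]. /nidekiigepinpotx/ → nidekiigepinbotx.
Rule 3 (final cluster simplification): /x/ is the second consonant of a word-final cluster /tx/, so it deletes. /nidekiigepinbotx/ → nidekiigepinbot.

nidekiigepinbot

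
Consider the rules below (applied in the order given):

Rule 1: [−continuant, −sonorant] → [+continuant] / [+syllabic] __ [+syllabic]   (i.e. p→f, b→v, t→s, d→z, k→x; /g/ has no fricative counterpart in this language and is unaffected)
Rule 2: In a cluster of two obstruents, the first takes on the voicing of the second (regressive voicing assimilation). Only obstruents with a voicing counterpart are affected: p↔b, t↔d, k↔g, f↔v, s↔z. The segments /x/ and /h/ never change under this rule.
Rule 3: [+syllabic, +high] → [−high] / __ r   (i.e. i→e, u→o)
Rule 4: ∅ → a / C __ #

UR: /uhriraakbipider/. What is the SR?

uhreraagbifizera

Rule 1 (intervocalic spirantization): /p/ is a stop between vowels /i/ and /i/, so it spirantizes to the fricative [f]. /d/ is a stop between vowels /i/ and /e/, so it spirantizes to the fricative [z]. /uhriraakbipider/ → uhriraakbifizer.
Rule 2 (regressive voicing assimilation): /k/ precedes the voiced obstruent /b/, so it voices to [g] by assimilation. /uhriraakbifizer/ → uhriraagbifizer.
Rule 3 (pre-rhotic lowering): /i/ is a high vowel immediately before /r/, so it lowers to [e]. /uhriraagbifizer/ → uhreraagbifizer.
Rule 4 (final a-epenthesis): the form ends in the consonant /r/, so [a] is inserted word-finally. /uhreraagbifizer/ → uhreraagbifizera.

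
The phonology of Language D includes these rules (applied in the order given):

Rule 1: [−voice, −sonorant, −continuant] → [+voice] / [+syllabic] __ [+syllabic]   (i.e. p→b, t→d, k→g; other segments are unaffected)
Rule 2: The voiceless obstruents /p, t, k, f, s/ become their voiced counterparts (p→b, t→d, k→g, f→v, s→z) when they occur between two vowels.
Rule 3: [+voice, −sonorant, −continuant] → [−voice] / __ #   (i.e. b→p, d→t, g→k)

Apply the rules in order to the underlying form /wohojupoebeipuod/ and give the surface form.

wohojuboebeibuot

Rule 1 (intervocalic voicing): /p/ is a voiceless stop between vowels /u/ and /o/, so it voices to [b]. /p/ is a voiceless stop between vowels /i/ and /u/, so it voices to [b]. /wohojupoebeipuod/ → wohojuboebeibuod.
Rule 2 (intervocalic voicing): no segment meets the environment; /wohojuboebeibuod/ is unchanged.
Rule 3 (final devoicing): /d/ is a voiced stop in word-final position, so it devoices to [t]. /wohojuboebeibuod/ → wohojuboebeibuot.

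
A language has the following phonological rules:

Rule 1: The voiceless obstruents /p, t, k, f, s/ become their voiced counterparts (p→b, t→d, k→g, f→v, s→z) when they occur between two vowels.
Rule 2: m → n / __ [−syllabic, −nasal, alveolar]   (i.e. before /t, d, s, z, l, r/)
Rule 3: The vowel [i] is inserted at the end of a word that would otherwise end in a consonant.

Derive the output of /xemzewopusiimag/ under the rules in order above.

xenzewobuziimagi

Rule 1 (intervocalic voicing): /p/ is a voiceless obstruent between vowels /o/ and /u/, so it voices to [b]. /s/ is a voiceless obstruent between vowels /u/ and /i/, so it voices to [z]. /xemzewopusiimag/ → xemzewobuziimag.
Rule 2 (nasal place assimilation): /m/ precedes the alveolar consonant /z/, so it assimilates in place to [n]. /xemzewobuziimag/ → xenzewobuziimag.
Rule 3 (final i-epenthesis): the form ends in the consonant /g/, so [i] is inserted word-finally. /xenzewobuziimag/ → xenzewobuziimagi.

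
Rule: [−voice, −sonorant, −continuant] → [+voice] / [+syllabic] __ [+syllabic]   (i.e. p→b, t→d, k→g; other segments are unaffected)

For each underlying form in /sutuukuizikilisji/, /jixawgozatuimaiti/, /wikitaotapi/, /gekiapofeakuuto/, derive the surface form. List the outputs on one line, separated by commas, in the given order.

suduuguizigilisji, jixawgozaduimaidi, wigidaodabi, gegiabofeaguudo

/sutuukuizikilisji/: /t/ is a voiceless stop between vowels /u/ and /u/, so it voices to [d]. /k/ is a voiceless stop between vowels /u/ and /u/, so it voices to [g]. /k/ is a voiceless stop between vowels /i/ and /i/, so it voices to [g]. → [suduuguizigilisji].
/jixawgozatuimaiti/: /t/ is a voiceless stop between vowels /a/ and /u/, so it voices to [d]. /t/ is a voiceless stop between vowels /i/ and /i/, so it voices to [d]. → [jixawgozaduimaidi].
/wikitaotapi/: /k/ is a voiceless stop between vowels /i/ and /i/, so it voices to [g]. /t/ is a voiceless stop between vowels /i/ and /a/, so it voices to [d]. /t/ is a voiceless stop between vowels /o/ and /a/, so it voices to [d]. /p/ is a voiceless stop between vowels /a/ and /i/, so it voices to [b]. → [wigidaodabi].
/gekiapofeakuuto/: /k/ is a voiceless stop between vowels /e/ and /i/, so it voices to [g]. /p/ is a voiceless stop between vowels /a/ and /o/, so it voices to [b]. /k/ is a voiceless stop between vowels /a/ and /u/, so it voices to [g]. /t/ is a voiceless stop between vowels /u/ and /o/, so it voices to [d]. → [gegiabofeaguudo].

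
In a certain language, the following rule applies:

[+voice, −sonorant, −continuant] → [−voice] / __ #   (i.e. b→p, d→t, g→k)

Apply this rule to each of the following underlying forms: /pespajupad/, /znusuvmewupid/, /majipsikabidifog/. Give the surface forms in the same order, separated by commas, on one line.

pespajupat, znusuvmewupit, majipsikabidifok

/pespajupad/: /d/ is a voiced stop in word-final position, so it devoices to [t]. → [pespajupat].
/znusuvmewupid/: /d/ is a voiced stop in word-final position, so it devoices to [t]. → [znusuvmewupit].
/majipsikabidifog/: /g/ is a voiced stop in word-final position, so it devoices to [k]. → [majipsikabidifok].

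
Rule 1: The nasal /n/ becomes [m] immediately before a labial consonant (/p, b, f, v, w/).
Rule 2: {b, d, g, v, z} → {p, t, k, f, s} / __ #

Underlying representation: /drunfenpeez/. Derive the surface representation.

drumfempees

Rule 1 (nasal place assimilation): /n/ precedes the labial consonant /f/, so it assimilates in place to [m]. /n/ precedes the labial consonant /p/, so it assimilates in place to [m]. /drunfenpeez/ → drumfempeez.
Rule 2 (final devoicing): /z/ is a voiced obstruent in word-final position, so it devoices to [s]. /drumfempeez/ → drumfempees.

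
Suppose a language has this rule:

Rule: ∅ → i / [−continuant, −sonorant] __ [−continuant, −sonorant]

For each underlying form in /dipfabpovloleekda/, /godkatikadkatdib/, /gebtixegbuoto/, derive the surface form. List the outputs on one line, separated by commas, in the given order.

dipfabipovloleekida, godikatikadikatidib, gebitixegibuoto

/dipfabpovloleekda/: /b/ and /p/ form a stop–stop cluster, so [i] is inserted between them. /k/ and /d/ form a stop–stop cluster, so [i] is inserted between them. → [dipfabipovloleekida].
/godkatikadkatdib/: /d/ and /k/ form a stop–stop cluster, so [i] is inserted between them. /d/ and /k/ form a stop–stop cluster, so [i] is inserted between them. /t/ and /d/ form a stop–stop cluster, so [i] is inserted between them. → [godikatikadikatidib].
/gebtixegbuoto/: /b/ and /t/ form a stop–stop cluster, so [i] is inserted between them. /g/ and /b/ form a stop–stop cluster, so [i] is inserted between them. → [gebitixegibuoto].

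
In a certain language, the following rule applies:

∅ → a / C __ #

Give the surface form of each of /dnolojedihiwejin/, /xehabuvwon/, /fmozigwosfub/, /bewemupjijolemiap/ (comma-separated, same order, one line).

/dnolojedihiwejin/: the form ends in the consonant /n/, so [a] is inserted word-finally. → [dnolojedihiwejina].
/xehabuvwon/: the form ends in the consonant /n/, so [a] is inserted word-finally. → [xehabuvwona].
/fmozigwosfub/: the form ends in the consonant /b/, so [a] is inserted word-finally. → [fmozigwosfuba].
/bewemupjijolemiap/: the form ends in the consonant /p/, so [a] is inserted word-finally. → [bewemupjijolemiapa].

dnolojedihiwejina, xehabuvwona, fmozigwosfuba, bewemupjijolemiapa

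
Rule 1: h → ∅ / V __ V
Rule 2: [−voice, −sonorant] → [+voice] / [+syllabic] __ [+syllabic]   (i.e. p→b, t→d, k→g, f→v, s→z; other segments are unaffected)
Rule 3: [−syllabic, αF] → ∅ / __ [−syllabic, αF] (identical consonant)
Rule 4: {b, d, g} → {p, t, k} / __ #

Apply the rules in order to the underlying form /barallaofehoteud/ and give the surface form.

Rule 1 (intervocalic h-deletion): /h/ occurs between vowels /e/ and /o/, so it deletes. /barallaofehoteud/ → barallaofeoteud.
Rule 2 (intervocalic voicing): /f/ is a voiceless obstruent between vowels /o/ and /e/, so it voices to [v]. /t/ is a voiceless obstruent between vowels /o/ and /e/, so it voices to [d]. /barallaofeoteud/ → barallaoveodeud.
Rule 3 (degemination): /ll/ is a geminate; the first /l/ deletes. /barallaoveodeud/ → baralaoveodeud.
Rule 4 (final devoicing): /d/ is a voiced stop in word-final position, so it devoices to [t]. /baralaoveodeud/ → baralaoveodeut.

baralaoveodeut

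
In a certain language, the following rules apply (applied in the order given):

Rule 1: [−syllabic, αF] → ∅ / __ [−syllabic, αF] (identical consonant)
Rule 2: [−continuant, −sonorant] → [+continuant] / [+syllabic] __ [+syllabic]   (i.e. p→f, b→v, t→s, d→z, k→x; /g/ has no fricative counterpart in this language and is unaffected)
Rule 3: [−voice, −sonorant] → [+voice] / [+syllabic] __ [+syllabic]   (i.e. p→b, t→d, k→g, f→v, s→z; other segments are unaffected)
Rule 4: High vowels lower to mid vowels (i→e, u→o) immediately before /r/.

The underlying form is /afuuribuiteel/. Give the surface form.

Rule 1 (degemination): no segment meets the environment; /afuuribuiteel/ is unchanged.
Rule 2 (intervocalic spirantization): /b/ is a stop between vowels /i/ and /u/, so it spirantizes to the fricative [v]. /t/ is a stop between vowels /i/ and /e/, so it spirantizes to the fricative [s]. /afuuribuiteel/ → afuurivuiseel.
Rule 3 (intervocalic voicing): /f/ is a voiceless obstruent between vowels /a/ and /u/, so it voices to [v]. /s/ is a voiceless obstruent between vowels /i/ and /e/, so it voices to [z]. /afuurivuiseel/ → avuurivuizeel.
Rule 4 (pre-rhotic lowering): /u/ is a high vowel immediately before /r/, so it lowers to [o]. /avuurivuizeel/ → avuorivuizeel.

avuorivuizeel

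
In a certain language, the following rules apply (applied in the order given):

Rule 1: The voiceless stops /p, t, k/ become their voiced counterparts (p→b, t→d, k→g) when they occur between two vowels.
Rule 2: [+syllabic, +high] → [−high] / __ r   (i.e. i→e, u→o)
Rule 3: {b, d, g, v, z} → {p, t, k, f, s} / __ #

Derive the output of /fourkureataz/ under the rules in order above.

foorkoreadas

Rule 1 (intervocalic voicing): /t/ is a voiceless stop between vowels /a/ and /a/, so it voices to [d]. /fourkureataz/ → fourkureadaz.
Rule 2 (pre-rhotic lowering): /u/ is a high vowel immediately before /r/, so it lowers to [o]. /u/ is a high vowel immediately before /r/, so it lowers to [o]. /fourkureadaz/ → foorkoreadaz.
Rule 3 (final devoicing): /z/ is a voiced obstruent in word-final position, so it devoices to [s]. /foorkoreadaz/ → foorkoreadas.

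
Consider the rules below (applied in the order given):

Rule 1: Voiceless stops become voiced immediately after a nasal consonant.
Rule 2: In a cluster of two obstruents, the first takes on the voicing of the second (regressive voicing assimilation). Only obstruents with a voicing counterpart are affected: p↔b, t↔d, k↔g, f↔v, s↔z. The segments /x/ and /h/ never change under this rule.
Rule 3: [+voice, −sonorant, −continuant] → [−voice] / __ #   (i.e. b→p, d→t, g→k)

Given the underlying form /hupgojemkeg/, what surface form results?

Rule 1 (post-nasal voicing): /k/ is a voiceless stop immediately after the nasal /m/, so it voices to [g]. /hupgojemkeg/ → hupgojemgeg.
Rule 2 (regressive voicing assimilation): /p/ precedes the voiced obstruent /g/, so it voices to [b] by assimilation. /hupgojemgeg/ → hubgojemgeg.
Rule 3 (final devoicing): /g/ is a voiced stop in word-final position, so it devoices to [k]. /hubgojemgeg/ → hubgojemgek.

hubgojemgek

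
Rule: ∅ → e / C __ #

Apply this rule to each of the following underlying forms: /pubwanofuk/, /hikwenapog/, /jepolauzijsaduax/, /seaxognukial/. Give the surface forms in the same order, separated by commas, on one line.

pubwanofuke, hikwenapoge, jepolauzijsaduaxe, seaxognukiale

/pubwanofuk/: the form ends in the consonant /k/, so [e] is inserted word-finally. → [pubwanofuke].
/hikwenapog/: the form ends in the consonant /g/, so [e] is inserted word-finally. → [hikwenapoge].
/jepolauzijsaduax/: the form ends in the consonant /x/, so [e] is inserted word-finally. → [jepolauzijsaduaxe].
/seaxognukial/: the form ends in the consonant /l/, so [e] is inserted word-finally. → [seaxognukiale].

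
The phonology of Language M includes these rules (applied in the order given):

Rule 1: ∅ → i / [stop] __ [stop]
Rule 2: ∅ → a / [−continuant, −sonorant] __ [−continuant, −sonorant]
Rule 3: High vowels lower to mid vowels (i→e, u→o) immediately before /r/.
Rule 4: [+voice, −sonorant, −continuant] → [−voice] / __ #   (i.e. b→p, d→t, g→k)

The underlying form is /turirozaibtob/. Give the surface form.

Rule 1 (stop-cluster i-epenthesis): /b/ and /t/ form a stop–stop cluster, so [i] is inserted between them. /turirozaibtob/ → turirozaibitob.
Rule 2 (stop-cluster a-epenthesis): no segment meets the environment; /turirozaibitob/ is unchanged.
Rule 3 (pre-rhotic lowering): /u/ is a high vowel immediately before /r/, so it lowers to [o]. /i/ is a high vowel immediately before /r/, so it lowers to [e]. /turirozaibitob/ → torerozaibitob.
Rule 4 (final devoicing): /b/ is a voiced stop in word-final position, so it devoices to [p]. /torerozaibitob/ → torerozaibitop.

torerozaibitop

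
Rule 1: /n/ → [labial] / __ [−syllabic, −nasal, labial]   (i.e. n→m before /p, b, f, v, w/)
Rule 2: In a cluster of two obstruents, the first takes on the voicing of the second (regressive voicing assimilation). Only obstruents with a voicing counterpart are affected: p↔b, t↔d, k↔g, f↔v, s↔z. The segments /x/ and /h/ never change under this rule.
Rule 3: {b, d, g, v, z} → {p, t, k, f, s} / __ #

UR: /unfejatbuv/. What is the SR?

Rule 1 (nasal place assimilation): /n/ precedes the labial consonant /f/, so it assimilates in place to [m]. /unfejatbuv/ → umfejatbuv.
Rule 2 (regressive voicing assimilation): /t/ precedes the voiced obstruent /b/, so it voices to [d] by assimilation. /umfejatbuv/ → umfejadbuv.
Rule 3 (final devoicing): /v/ is a voiced obstruent in word-final position, so it devoices to [f]. /umfejadbuv/ → umfejadbuf.

umfejadbuf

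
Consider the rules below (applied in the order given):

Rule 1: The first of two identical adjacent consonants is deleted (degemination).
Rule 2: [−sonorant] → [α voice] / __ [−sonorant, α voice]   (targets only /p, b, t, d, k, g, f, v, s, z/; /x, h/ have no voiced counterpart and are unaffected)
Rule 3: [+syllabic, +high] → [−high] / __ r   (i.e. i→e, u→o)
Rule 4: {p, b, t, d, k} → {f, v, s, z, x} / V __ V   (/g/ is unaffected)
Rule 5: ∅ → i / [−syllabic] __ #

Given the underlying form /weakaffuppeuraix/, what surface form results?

weaxafufeoraixi

Rule 1 (degemination): /ff/ is a geminate; the first /f/ deletes. /pp/ is a geminate; the first /p/ deletes. /weakaffuppeuraix/ → weakafupeuraix.
Rule 2 (regressive voicing assimilation): no segment meets the environment; /weakafupeuraix/ is unchanged.
Rule 3 (pre-rhotic lowering): /u/ is a high vowel immediately before /r/, so it lowers to [o]. /weakafupeuraix/ → weakafupeoraix.
Rule 4 (intervocalic spirantization): /k/ is a stop between vowels /a/ and /a/, so it spirantizes to the fricative [x]. /p/ is a stop between vowels /u/ and /e/, so it spirantizes to the fricative [f]. /weakafupeoraix/ → weaxafufeoraix.
Rule 5 (final i-epenthesis): the form ends in the consonant /x/, so [i] is inserted word-finally. /weaxafufeoraix/ → weaxafufeoraixi.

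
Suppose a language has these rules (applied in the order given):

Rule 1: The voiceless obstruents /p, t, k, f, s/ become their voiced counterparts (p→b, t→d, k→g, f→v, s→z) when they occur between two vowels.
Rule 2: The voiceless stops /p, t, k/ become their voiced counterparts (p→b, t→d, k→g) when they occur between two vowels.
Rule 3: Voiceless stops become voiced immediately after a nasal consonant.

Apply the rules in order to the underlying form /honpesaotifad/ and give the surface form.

Rule 1 (intervocalic voicing): /s/ is a voiceless obstruent between vowels /e/ and /a/, so it voices to [z]. /t/ is a voiceless obstruent between vowels /o/ and /i/, so it voices to [d]. /f/ is a voiceless obstruent between vowels /i/ and /a/, so it voices to [v]. /honpesaotifad/ → honpezaodivad.
Rule 2 (intervocalic voicing): no segment meets the environment; /honpezaodivad/ is unchanged.
Rule 3 (post-nasal voicing): /p/ is a voiceless stop immediately after the nasal /n/, so it voices to [b]. /honpezaodivad/ → honbezaodivad.

honbezaodivad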